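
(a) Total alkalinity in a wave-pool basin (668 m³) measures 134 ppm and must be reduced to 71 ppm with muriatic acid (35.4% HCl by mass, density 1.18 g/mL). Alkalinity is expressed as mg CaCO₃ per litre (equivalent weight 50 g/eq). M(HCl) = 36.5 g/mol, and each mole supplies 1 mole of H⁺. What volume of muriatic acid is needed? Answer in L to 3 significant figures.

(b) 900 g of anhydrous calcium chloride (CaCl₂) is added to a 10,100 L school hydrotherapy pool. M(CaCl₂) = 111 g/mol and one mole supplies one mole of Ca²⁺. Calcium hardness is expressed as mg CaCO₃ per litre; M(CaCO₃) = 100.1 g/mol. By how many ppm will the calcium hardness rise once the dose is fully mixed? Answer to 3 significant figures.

(a) Volume: 668 m³ = 668,000 L.
(a) Alkalinity to neutralize: (134 − 71) = 63 mg/L as CaCO₃ × 668,000 L = 42,080 g as CaCO₃.
(a) Equivalents of H⁺ required: 42,080 ÷ 50 g/eq = 841.7 eq = 841.7 mol HCl.
(a) Mass of HCl: 841.7 × 36.5 = 30,720 g.
(a) Mass of 35.4% solution: 30,720 / 0.354 = 86,780 g.
(a) Volume: 86,780 g ÷ 1.18 g/mL = 73,550 mL.

(b) Moles of Ca²⁺: 900 g ÷ 111 g/mol = 8.108 mol.
(b) As CaCO₃: 8.108 mol × 100.1 g/mol = 811.6 g.
(b) Rise: 811.6 g / 10,100 L × 1000 = 80.36 mg/L.

(a) 73.5 L; (b) 80.4 ppm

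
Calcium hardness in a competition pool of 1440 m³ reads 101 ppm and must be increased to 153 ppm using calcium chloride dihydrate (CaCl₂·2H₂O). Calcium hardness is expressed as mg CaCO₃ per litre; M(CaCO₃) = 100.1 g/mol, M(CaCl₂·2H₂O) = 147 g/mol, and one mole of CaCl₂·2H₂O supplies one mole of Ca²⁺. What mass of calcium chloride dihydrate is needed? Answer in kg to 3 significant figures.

Volume: 1440 m³ = 1,440,000 L.
Hardness to add: (153 − 101) = 52 mg/L as CaCO₃ × 1,440,000 L = 74,880 g as CaCO₃.
Moles of Ca²⁺ (1 mol Ca²⁺ ≡ 1 mol CaCO₃): 74,880 / 100.1 g/mol = 748.1 mol.
Mass of CaCl₂·2H₂O: 748.1 × 147 = 110,000 g.

110 kg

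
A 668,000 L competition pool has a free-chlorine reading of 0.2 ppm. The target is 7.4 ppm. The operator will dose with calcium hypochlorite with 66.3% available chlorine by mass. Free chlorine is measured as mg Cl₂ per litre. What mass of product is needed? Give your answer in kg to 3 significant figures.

Chlorine deficit: 7.4 − 0.2 = 7.2 ppm = 7.2 mg/L as Cl₂.
Cl₂ equivalent needed: 7.2 mg/L × 668,000 L = 4,810,000 mg = 4810 g.
Product at 66.3% available chlorine: 4810 / 0.663 = 7254 g.

7.25 kg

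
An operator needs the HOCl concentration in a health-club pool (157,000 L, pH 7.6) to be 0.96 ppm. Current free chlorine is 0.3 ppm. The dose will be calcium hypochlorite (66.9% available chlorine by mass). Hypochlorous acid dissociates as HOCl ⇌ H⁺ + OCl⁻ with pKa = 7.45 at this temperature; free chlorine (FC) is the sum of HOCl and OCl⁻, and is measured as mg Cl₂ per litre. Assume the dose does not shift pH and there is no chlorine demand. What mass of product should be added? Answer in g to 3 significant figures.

473 g

[OCl⁻]/[HOCl] = 10^(pH − pKa) = 10^(7.6 − 7.45) = 1.413; fraction as HOCl = 1/(1 + 1.413) = 0.4145.
Free chlorine required for 0.96 ppm HOCl: 0.96 / 0.4145 = 2.316 ppm.
FC to add: 2.316 − 0.3 = 2.016 mg/L as Cl₂.
Cl₂ equivalent: 2.016 mg/L × 157,000 L = 316.5 g.
Product at 66.9% available Cl: 316.5 / 0.669 = 473.1 g.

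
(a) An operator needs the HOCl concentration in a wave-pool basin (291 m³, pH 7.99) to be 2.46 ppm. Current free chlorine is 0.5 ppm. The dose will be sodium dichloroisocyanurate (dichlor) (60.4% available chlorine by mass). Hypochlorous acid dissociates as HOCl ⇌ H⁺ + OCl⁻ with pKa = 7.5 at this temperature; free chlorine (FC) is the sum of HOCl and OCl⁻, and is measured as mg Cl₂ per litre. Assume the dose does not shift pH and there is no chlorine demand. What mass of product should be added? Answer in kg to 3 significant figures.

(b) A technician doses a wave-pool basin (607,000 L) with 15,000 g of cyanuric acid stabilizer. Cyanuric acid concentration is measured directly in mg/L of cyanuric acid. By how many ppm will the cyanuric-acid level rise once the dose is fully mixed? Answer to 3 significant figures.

(a) 4.61 kg; (b) 24.7 ppm

(a) Volume: 291 m³ = 291,000 L.
(a) [OCl⁻]/[HOCl] = 10^(pH − pKa) = 10^(7.99 − 7.5) = 3.09; fraction as HOCl = 1/(1 + 3.09) = 0.2445.
(a) Free chlorine required for 2.46 ppm HOCl: 2.46 / 0.2445 = 10.06 ppm.
(a) FC to add: 10.06 − 0.5 = 9.562 mg/L as Cl₂.
(a) Cl₂ equivalent: 9.562 mg/L × 291,000 L = 2783 g.
(a) Product at 60.4% available Cl: 2783 / 0.604 = 4607 g.

(b) Rise: 15,000 g / 607,000 L × 1000 = 24.71 mg/L.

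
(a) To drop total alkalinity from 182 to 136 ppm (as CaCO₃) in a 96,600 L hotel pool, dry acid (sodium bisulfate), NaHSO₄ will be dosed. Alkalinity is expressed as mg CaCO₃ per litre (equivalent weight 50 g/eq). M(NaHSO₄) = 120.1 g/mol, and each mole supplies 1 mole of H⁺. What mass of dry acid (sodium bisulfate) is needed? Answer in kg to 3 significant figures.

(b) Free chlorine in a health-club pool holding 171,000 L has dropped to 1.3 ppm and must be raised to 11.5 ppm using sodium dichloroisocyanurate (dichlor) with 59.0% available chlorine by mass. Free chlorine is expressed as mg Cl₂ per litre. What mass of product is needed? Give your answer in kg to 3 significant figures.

(a) 10.7 kg; (b) 2.96 kg

(a) Alkalinity to neutralize: (182 − 136) = 46 mg/L as CaCO₃ × 96,600 L = 4444 g as CaCO₃.
(a) Equivalents of H⁺ required: 4444 ÷ 50 g/eq = 88.87 eq = 88.87 mol NaHSO₄.
(a) Mass of NaHSO₄: 88.87 × 120.1 = 10,670 g.

(b) Chlorine deficit: 11.5 − 1.3 = 10.2 ppm = 10.2 mg/L as Cl₂.
(b) Cl₂ equivalent needed: 10.2 mg/L × 171,000 L = 1,744,000 mg = 1744 g.
(b) Product at 59.0% available chlorine: 1744 / 0.59 = 2956 g.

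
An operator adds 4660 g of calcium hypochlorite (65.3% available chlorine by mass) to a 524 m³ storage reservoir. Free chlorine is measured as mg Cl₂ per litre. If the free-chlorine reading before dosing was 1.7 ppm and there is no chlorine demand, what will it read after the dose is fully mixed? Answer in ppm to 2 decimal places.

7.51 ppm

Volume: 524 m³ = 524,000 L.
Available chlorine delivered: 4660 g × 0.653 = 3043 g as Cl₂.
Concentration rise: 3043 g / 524,000 L = 5.807 mg/L = 5.81 ppm.
Final FC: 1.7 + 5.81 = 7.51 ppm.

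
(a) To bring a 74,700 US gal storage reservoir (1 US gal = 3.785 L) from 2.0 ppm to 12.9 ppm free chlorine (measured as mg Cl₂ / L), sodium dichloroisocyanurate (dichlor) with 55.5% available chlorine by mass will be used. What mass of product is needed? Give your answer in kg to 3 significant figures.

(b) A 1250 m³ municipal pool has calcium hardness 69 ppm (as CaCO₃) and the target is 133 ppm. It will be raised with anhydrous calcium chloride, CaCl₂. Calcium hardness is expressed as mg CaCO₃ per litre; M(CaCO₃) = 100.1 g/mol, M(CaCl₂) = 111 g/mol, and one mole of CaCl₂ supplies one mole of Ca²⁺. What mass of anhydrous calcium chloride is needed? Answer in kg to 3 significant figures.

(a) 5.55 kg; (b) 88.7 kg

(a) Volume: 74,700 US gal × 3.785 L/gal = 282,740 L.
(a) Chlorine deficit: 12.9 − 2.0 = 10.9 ppm = 10.9 mg/L as Cl₂.
(a) Cl₂ equivalent needed: 10.9 mg/L × 282,740 L = 3,082,000 mg = 3082 g.
(a) Product at 55.5% available chlorine: 3082 / 0.555 = 5553 g.

(b) Volume: 1250 m³ = 1,250,000 L.
(b) Hardness to add: (133 − 69) = 64 mg/L as CaCO₃ × 1,250,000 L = 80,000 g as CaCO₃.
(b) Moles of Ca²⁺ (1 mol Ca²⁺ ≡ 1 mol CaCO₃): 80,000 / 100.1 g/mol = 799.2 mol.
(b) Mass of CaCl₂: 799.2 × 111 = 88,710 g.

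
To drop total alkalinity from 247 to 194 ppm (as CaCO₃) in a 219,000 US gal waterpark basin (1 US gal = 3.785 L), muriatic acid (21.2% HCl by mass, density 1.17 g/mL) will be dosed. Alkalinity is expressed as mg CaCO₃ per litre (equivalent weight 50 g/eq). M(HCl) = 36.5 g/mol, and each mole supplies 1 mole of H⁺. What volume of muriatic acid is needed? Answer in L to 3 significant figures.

Volume: 219,000 US gal × 3.785 L/gal = 828,915 L.
Alkalinity to neutralize: (247 − 194) = 53 mg/L as CaCO₃ × 828,915 L = 43,930 g as CaCO₃.
Equivalents of H⁺ required: 43,930 ÷ 50 g/eq = 878.6 eq = 878.6 mol HCl.
Mass of HCl: 878.6 × 36.5 = 32,070 g.
Mass of 21.2% solution: 32,070 / 0.212 = 151,300 g.
Volume: 151,300 g ÷ 1.17 g/mL = 129,300 mL.

129 L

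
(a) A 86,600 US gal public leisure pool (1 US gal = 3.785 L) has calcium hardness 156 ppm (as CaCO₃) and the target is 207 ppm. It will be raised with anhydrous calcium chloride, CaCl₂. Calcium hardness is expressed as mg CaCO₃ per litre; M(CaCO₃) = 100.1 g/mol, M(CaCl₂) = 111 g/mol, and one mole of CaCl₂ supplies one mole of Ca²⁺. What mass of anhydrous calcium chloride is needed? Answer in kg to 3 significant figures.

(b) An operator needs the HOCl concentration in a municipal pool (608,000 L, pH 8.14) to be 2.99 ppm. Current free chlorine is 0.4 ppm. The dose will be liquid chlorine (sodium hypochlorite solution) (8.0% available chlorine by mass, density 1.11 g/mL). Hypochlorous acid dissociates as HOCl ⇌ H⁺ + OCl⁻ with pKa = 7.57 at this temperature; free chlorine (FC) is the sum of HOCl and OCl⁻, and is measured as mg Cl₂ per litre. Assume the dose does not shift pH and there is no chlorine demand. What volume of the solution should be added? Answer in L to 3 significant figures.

(a) 18.5 kg; (b) 93.8 L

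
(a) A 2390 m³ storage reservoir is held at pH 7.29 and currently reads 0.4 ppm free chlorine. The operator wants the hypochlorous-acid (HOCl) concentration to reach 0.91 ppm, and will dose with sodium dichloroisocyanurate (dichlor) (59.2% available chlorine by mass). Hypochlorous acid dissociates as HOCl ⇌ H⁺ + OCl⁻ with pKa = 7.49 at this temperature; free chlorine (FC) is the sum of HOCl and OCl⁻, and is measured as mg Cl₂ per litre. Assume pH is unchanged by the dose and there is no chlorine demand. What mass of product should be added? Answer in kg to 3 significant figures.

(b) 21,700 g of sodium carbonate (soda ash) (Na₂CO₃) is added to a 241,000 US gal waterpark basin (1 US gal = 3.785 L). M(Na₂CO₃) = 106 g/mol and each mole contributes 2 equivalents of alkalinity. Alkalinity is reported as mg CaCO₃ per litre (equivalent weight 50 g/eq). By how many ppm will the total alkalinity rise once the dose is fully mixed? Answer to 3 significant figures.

(a) Volume: 2390 m³ = 2,390,000 L.
(a) [OCl⁻]/[HOCl] = 10^(pH − pKa) = 10^(7.29 − 7.49) = 0.631; fraction as HOCl = 1/(1 + 0.631) = 0.6131.
(a) Free chlorine required for 0.91 ppm HOCl: 0.91 / 0.6131 = 1.484 ppm.
(a) FC to add: 1.484 − 0.4 = 1.084 mg/L as Cl₂.
(a) Cl₂ equivalent: 1.084 mg/L × 2,390,000 L = 2591 g.
(a) Product at 59.2% available Cl: 2591 / 0.592 = 4377 g.

(b) Volume: 241,000 US gal × 3.785 L/gal = 912,185 L.
(b) Moles of Na₂CO₃: 21,700 g ÷ 106 g/mol = 204.7 mol → 409.4 eq of alkalinity.
(b) As CaCO₃: 409.4 eq × 50 g/eq = 20,470 g.
(b) Rise: 20,470 g / 912,185 L × 1000 = 22.44 mg/L.

(a) 4.38 kg; (b) 22.4 ppm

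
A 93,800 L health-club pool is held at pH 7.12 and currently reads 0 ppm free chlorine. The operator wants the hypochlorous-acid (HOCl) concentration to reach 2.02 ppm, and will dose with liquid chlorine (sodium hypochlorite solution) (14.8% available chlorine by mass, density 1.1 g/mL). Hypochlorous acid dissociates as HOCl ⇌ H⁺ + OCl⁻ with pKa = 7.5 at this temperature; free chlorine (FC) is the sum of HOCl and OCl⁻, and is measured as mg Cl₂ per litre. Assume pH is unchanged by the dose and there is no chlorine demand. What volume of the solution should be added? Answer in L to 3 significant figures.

1.65 L

[OCl⁻]/[HOCl] = 10^(pH − pKa) = 10^(7.12 − 7.5) = 0.4169; fraction as HOCl = 1/(1 + 0.4169) = 0.7058.
Free chlorine required for 2.02 ppm HOCl: 2.02 / 0.7058 = 2.862 ppm.
FC to add: 2.862 − 0 = 2.862 mg/L as Cl₂.
Cl₂ equivalent: 2.862 mg/L × 93,800 L = 268.5 g.
Product at 14.8% available Cl: 268.5 / 0.148 = 1814 g.
Volume: 1814 g ÷ 1.1 g/mL = 1649 mL.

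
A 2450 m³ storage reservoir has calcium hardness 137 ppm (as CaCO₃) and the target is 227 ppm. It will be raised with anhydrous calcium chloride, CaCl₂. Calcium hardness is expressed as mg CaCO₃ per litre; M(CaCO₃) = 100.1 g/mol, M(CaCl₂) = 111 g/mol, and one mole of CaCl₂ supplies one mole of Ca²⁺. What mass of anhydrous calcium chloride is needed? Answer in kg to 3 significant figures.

245 kg

Volume: 2450 m³ = 2,450,000 L.
Hardness to add: (227 − 137) = 90 mg/L as CaCO₃ × 2,450,000 L = 220,500 g as CaCO₃.
Moles of Ca²⁺ (1 mol Ca²⁺ ≡ 1 mol CaCO₃): 220,500 / 100.1 g/mol = 2203 mol.
Mass of CaCl₂: 2203 × 111 = 244,500 g.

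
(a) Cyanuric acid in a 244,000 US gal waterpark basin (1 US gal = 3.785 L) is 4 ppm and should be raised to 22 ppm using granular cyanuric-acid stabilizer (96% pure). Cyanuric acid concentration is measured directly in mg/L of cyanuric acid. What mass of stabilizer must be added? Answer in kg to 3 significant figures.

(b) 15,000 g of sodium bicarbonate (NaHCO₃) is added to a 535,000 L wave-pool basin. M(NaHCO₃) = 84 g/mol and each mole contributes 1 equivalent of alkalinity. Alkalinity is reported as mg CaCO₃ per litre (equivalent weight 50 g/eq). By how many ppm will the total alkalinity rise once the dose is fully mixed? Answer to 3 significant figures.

(a) 17.3 kg; (b) 16.7 ppm

(a) Volume: 244,000 US gal × 3.785 L/gal = 923,540 L.
(a) CYA to add: (22 − 4) = 18 mg/L × 923,540 L = 16,620 g cyanuric acid.
(a) At 96% purity: 16,620 / 0.96 = 17,320 g product.

(b) Moles of NaHCO₃: 15,000 g ÷ 84 g/mol = 178.6 mol → 178.6 eq of alkalinity.
(b) As CaCO₃: 178.6 eq × 50 g/eq = 8929 g.
(b) Rise: 8929 g / 535,000 L × 1000 = 16.69 mg/L.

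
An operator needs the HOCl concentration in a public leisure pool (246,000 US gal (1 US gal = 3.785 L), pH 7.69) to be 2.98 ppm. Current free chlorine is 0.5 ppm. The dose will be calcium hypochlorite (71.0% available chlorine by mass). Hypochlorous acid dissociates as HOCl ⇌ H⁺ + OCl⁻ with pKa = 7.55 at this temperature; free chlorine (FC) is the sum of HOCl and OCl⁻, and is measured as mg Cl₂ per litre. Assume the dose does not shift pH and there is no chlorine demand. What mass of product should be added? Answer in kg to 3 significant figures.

8.65 kg

Volume: 246,000 US gal × 3.785 L/gal = 931,110 L.
[OCl⁻]/[HOCl] = 10^(pH − pKa) = 10^(7.69 − 7.55) = 1.38; fraction as HOCl = 1/(1 + 1.38) = 0.4201.
Free chlorine required for 2.98 ppm HOCl: 2.98 / 0.4201 = 7.094 ppm.
FC to add: 7.094 − 0.5 = 6.594 mg/L as Cl₂.
Cl₂ equivalent: 6.594 mg/L × 931,110 L = 6139 g.
Product at 71.0% available Cl: 6139 / 0.71 = 8647 g.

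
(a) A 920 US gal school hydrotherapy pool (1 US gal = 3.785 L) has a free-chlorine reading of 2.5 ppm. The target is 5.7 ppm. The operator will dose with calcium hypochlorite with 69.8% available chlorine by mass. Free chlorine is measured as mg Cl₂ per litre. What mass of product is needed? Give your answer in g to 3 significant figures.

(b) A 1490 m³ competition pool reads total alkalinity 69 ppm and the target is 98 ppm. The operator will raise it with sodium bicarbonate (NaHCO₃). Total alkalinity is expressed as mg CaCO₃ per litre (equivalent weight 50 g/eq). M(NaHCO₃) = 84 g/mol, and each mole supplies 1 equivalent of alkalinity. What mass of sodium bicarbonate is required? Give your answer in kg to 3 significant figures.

(a) 16.0 g; (b) 72.6 kg

(a) Volume: 920 US gal × 3.785 L/gal = 3,482 L.
(a) Chlorine deficit: 5.7 − 2.5 = 3.2 ppm = 3.2 mg/L as Cl₂.
(a) Cl₂ equivalent needed: 3.2 mg/L × 3,482 L = 11,140 mg = 11.14 g.
(a) Product at 69.8% available chlorine: 11.14 / 0.698 = 15.96 g.

(b) Volume: 1490 m³ = 1,490,000 L.
(b) Alkalinity to add: (98 − 69) = 29 mg/L as CaCO₃ × 1,490,000 L = 43,210 g as CaCO₃.
(b) Equivalents: 43,210 g ÷ 50 g/eq = 864.2 eq.
(b) NaHCO₃ supplies 1 eq per mole → 864.2 mol.
(b) Mass: 864.2 mol × 84 g/mol = 72,590 g.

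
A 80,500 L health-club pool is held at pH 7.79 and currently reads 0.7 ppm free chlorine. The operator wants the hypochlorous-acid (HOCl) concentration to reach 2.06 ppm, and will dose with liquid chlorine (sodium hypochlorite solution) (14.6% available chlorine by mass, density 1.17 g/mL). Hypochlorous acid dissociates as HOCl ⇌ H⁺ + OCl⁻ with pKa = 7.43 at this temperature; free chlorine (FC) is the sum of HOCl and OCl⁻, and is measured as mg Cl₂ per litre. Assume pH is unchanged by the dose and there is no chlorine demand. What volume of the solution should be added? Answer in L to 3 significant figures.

2.86 L

[OCl⁻]/[HOCl] = 10^(pH − pKa) = 10^(7.79 − 7.43) = 2.291; fraction as HOCl = 1/(1 + 2.291) = 0.3039.
Free chlorine required for 2.06 ppm HOCl: 2.06 / 0.3039 = 6.779 ppm.
FC to add: 6.779 − 0.7 = 6.079 mg/L as Cl₂.
Cl₂ equivalent: 6.079 mg/L × 80,500 L = 489.4 g.
Product at 14.6% available Cl: 489.4 / 0.146 = 3352 g.
Volume: 3352 g ÷ 1.17 g/mL = 2865 mL.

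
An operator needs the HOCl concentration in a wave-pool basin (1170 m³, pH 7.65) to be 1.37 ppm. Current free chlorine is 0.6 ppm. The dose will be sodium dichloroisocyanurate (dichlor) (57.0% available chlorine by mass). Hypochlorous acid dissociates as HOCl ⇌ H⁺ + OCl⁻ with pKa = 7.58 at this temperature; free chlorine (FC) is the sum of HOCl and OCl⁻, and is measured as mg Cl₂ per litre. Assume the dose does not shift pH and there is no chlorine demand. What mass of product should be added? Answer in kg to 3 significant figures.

4.88 kg

Volume: 1170 m³ = 1,170,000 L.
[OCl⁻]/[HOCl] = 10^(pH − pKa) = 10^(7.65 − 7.58) = 1.175; fraction as HOCl = 1/(1 + 1.175) = 0.4598.
Free chlorine required for 1.37 ppm HOCl: 1.37 / 0.4598 = 2.98 ppm.
FC to add: 2.98 − 0.6 = 2.38 mg/L as Cl₂.
Cl₂ equivalent: 2.38 mg/L × 1,170,000 L = 2784 g.
Product at 57.0% available Cl: 2784 / 0.57 = 4884 g.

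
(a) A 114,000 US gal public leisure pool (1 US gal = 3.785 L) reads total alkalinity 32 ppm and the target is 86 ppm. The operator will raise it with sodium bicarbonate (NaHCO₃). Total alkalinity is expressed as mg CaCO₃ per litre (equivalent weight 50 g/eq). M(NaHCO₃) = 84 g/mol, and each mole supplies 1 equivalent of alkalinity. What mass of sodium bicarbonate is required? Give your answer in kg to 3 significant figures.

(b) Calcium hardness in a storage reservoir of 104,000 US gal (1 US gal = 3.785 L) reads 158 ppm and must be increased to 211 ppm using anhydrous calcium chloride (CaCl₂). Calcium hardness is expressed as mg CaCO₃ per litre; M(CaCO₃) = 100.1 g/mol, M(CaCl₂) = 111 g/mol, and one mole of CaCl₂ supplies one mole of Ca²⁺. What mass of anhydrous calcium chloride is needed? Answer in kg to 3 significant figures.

(a) Volume: 114,000 US gal × 3.785 L/gal = 431,490 L.
(a) Alkalinity to add: (86 − 32) = 54 mg/L as CaCO₃ × 431,490 L = 23,300 g as CaCO₃.
(a) Equivalents: 23,300 g ÷ 50 g/eq = 466 eq.
(a) NaHCO₃ supplies 1 eq per mole → 466 mol.
(a) Mass: 466 mol × 84 g/mol = 39,140 g.

(b) Volume: 104,000 US gal × 3.785 L/gal = 393,640 L.
(b) Hardness to add: (211 − 158) = 53 mg/L as CaCO₃ × 393,640 L = 20,860 g as CaCO₃.
(b) Moles of Ca²⁺ (1 mol Ca²⁺ ≡ 1 mol CaCO₃): 20,860 / 100.1 g/mol = 208.4 mol.
(b) Mass of CaCl₂: 208.4 × 111 = 23,130 g.

(a) 39.1 kg; (b) 23.1 kg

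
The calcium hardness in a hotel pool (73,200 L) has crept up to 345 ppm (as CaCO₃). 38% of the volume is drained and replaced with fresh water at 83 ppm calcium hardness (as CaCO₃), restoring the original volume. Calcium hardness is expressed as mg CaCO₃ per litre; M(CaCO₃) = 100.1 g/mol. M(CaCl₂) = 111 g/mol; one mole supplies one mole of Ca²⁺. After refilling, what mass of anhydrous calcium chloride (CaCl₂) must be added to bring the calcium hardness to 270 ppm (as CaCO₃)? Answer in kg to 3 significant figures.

1.99 kg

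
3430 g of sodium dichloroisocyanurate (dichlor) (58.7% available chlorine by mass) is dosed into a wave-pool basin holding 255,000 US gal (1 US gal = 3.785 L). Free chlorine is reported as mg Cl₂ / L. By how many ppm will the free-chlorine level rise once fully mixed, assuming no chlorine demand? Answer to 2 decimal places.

2.09 ppm

Volume: 255,000 US gal × 3.785 L/gal = 965,175 L.
Available chlorine delivered: 3430 g × 0.587 = 2013 g as Cl₂.
Concentration rise: 2013 g / 965,175 L = 2.086 mg/L = 2.09 ppm.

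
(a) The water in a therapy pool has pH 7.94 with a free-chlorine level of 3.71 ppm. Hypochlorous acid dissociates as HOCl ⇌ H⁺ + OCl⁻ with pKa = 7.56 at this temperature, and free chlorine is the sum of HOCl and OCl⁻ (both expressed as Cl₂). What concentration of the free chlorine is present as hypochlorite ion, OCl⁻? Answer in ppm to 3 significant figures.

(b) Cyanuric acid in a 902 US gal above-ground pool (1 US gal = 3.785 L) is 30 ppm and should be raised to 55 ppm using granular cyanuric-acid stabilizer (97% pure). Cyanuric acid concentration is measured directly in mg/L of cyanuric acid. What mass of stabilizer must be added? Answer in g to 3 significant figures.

(a) [OCl⁻]/[HOCl] = 10^(pH − pKa) = 10^(7.94 − 7.56) = 10^0.38 = 2.399.
(a) Fraction as HOCl = 1 / (1 + 2.399) = 0.2942.
(a) OCl⁻ = (1 − 0.2942) × 3.71 ppm = 2.618 ppm.

(b) Volume: 902 US gal × 3.785 L/gal = 3,414 L.
(b) CYA to add: (55 − 30) = 25 mg/L × 3,414 L = 85.35 g cyanuric acid.
(b) At 97% purity: 85.35 / 0.97 = 87.99 g product.

(a) 2.62 ppm; (b) 88.0 g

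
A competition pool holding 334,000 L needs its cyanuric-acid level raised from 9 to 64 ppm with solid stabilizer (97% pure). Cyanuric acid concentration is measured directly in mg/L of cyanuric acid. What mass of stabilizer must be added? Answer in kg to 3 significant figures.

18.9 kg

CYA to add: (64 − 9) = 55 mg/L × 334,000 L = 18,370 g cyanuric acid.
At 97% purity: 18,370 / 0.97 = 18,940 g product.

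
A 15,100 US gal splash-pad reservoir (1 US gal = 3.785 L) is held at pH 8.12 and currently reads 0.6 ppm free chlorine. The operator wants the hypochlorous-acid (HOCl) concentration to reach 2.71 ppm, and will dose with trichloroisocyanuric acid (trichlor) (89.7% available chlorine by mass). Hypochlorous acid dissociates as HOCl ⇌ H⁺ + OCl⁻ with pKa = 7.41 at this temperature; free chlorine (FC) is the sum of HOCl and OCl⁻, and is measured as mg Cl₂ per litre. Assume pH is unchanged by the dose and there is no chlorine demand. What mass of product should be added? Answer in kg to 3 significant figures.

Volume: 15,100 US gal × 3.785 L/gal = 57,154 L.
[OCl⁻]/[HOCl] = 10^(pH − pKa) = 10^(8.12 − 7.41) = 5.129; fraction as HOCl = 1/(1 + 5.129) = 0.1632.
Free chlorine required for 2.71 ppm HOCl: 2.71 / 0.1632 = 16.61 ppm.
FC to add: 16.61 − 0.6 = 16.01 mg/L as Cl₂.
Cl₂ equivalent: 16.01 mg/L × 57,154 L = 914.9 g.
Product at 89.7% available Cl: 914.9 / 0.897 = 1020 g.

1.02 kg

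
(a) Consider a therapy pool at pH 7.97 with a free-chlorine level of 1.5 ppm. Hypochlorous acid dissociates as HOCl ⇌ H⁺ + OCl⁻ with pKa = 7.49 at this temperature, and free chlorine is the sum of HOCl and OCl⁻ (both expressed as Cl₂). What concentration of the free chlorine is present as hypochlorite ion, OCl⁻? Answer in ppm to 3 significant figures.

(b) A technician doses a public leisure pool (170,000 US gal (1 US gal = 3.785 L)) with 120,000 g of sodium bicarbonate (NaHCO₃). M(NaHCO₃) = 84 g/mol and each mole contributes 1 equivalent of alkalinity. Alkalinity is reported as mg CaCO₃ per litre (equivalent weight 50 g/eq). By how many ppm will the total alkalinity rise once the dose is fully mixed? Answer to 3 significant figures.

(a) 1.13 ppm; (b) 111 ppm

(a) [OCl⁻]/[HOCl] = 10^(pH − pKa) = 10^(7.97 − 7.49) = 10^0.48 = 3.02.
(a) Fraction as HOCl = 1 / (1 + 3.02) = 0.2488.
(a) OCl⁻ = (1 − 0.2488) × 1.5 ppm = 1.127 ppm.

(b) Volume: 170,000 US gal × 3.785 L/gal = 643,450 L.
(b) Moles of NaHCO₃: 120,000 g ÷ 84 g/mol = 1429 mol → 1429 eq of alkalinity.
(b) As CaCO₃: 1429 eq × 50 g/eq = 71,430 g.
(b) Rise: 71,430 g / 643,450 L × 1000 = 111 mg/L.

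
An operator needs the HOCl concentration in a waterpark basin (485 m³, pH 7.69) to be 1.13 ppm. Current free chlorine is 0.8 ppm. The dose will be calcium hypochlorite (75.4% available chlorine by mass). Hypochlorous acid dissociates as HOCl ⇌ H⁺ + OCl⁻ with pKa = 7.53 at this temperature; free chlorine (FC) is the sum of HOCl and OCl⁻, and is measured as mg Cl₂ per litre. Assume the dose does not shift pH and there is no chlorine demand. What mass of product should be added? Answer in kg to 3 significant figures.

Volume: 485 m³ = 485,000 L.
[OCl⁻]/[HOCl] = 10^(pH − pKa) = 10^(7.69 − 7.53) = 1.445; fraction as HOCl = 1/(1 + 1.445) = 0.4089.
Free chlorine required for 1.13 ppm HOCl: 1.13 / 0.4089 = 2.763 ppm.
FC to add: 2.763 − 0.8 = 1.963 mg/L as Cl₂.
Cl₂ equivalent: 1.963 mg/L × 485,000 L = 952.2 g.
Product at 75.4% available Cl: 952.2 / 0.754 = 1263 g.

1.26 kg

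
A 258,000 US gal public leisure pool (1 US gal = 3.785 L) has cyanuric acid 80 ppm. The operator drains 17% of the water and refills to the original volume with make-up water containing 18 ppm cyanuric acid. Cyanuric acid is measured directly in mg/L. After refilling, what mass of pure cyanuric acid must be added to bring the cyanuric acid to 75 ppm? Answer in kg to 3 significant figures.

5.41 kg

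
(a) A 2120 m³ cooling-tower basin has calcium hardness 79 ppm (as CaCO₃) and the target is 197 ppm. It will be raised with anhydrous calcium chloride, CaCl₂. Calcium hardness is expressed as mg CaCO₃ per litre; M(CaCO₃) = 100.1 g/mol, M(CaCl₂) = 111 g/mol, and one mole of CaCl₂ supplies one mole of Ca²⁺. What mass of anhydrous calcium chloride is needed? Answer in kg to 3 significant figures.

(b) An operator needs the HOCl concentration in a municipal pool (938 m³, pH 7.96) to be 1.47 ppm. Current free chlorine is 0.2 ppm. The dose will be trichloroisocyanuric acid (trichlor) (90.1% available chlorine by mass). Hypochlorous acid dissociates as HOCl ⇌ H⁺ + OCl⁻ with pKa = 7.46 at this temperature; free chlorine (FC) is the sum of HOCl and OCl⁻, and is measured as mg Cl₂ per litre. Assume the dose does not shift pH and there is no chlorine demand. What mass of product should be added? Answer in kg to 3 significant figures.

(a) Volume: 2120 m³ = 2,120,000 L.
(a) Hardness to add: (197 − 79) = 118 mg/L as CaCO₃ × 2,120,000 L = 250,200 g as CaCO₃.
(a) Moles of Ca²⁺ (1 mol Ca²⁺ ≡ 1 mol CaCO₃): 250,200 / 100.1 g/mol = 2499 mol.
(a) Mass of CaCl₂: 2499 × 111 = 277,400 g.

(b) Volume: 938 m³ = 938,000 L.
(b) [OCl⁻]/[HOCl] = 10^(pH − pKa) = 10^(7.96 − 7.46) = 3.162; fraction as HOCl = 1/(1 + 3.162) = 0.2403.
(b) Free chlorine required for 1.47 ppm HOCl: 1.47 / 0.2403 = 6.119 ppm.
(b) FC to add: 6.119 − 0.2 = 5.919 mg/L as Cl₂.
(b) Cl₂ equivalent: 5.919 mg/L × 938,000 L = 5552 g.
(b) Product at 90.1% available Cl: 5552 / 0.901 = 6162 g.

(a) 277 kg; (b) 6.16 kg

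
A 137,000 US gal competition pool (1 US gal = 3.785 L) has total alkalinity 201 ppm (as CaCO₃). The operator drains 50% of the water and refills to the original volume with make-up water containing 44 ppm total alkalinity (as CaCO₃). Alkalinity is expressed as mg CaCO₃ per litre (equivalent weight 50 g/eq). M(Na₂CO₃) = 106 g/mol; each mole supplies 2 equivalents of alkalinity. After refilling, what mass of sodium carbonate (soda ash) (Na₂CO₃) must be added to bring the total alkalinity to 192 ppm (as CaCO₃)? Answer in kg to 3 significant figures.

Volume: 137,000 US gal × 3.785 L/gal = 518,545 L.
After draining 50% and refilling: 201 × 0.50 + 44 × 0.50 = 122.5 ppm.
Deficit to target: 192 − 122.5 = 69.5 mg/L.
As CaCO₃: 69.5 mg/L × 518,545 L = 36,040 g; ÷ 50 g/eq ÷ 2 = 360.4 mol Na₂CO₃.
Mass: 360.4 × 106 = 38,200 g.

38.2 kg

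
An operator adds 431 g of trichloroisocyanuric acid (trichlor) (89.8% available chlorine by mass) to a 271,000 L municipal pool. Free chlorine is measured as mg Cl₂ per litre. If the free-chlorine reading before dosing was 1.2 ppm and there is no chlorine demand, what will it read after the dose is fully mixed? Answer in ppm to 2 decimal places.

Available chlorine delivered: 431 g × 0.898 = 387 g as Cl₂.
Concentration rise: 387 g / 271,000 L = 1.428 mg/L = 1.43 ppm.
Final FC: 1.2 + 1.43 = 2.63 ppm.

2.63 ppm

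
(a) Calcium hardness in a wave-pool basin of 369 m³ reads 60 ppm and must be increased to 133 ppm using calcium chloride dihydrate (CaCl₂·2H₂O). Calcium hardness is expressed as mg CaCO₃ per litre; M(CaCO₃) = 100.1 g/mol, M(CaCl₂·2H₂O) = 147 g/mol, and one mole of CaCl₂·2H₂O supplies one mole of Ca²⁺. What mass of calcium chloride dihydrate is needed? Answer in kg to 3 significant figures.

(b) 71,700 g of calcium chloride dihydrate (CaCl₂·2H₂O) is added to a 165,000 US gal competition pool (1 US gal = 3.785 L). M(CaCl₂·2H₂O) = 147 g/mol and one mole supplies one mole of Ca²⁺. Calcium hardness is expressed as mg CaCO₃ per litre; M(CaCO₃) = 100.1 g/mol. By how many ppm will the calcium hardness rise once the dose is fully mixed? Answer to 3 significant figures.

(a) 39.6 kg; (b) 78.2 ppm

(a) Volume: 369 m³ = 369,000 L.
(a) Hardness to add: (133 − 60) = 73 mg/L as CaCO₃ × 369,000 L = 26,940 g as CaCO₃.
(a) Moles of Ca²⁺ (1 mol Ca²⁺ ≡ 1 mol CaCO₃): 26,940 / 100.1 g/mol = 269.1 mol.
(a) Mass of CaCl₂·2H₂O: 269.1 × 147 = 39,560 g.

(b) Volume: 165,000 US gal × 3.785 L/gal = 624,525 L.
(b) Moles of Ca²⁺: 71,700 g ÷ 147 g/mol = 487.8 mol.
(b) As CaCO₃: 487.8 mol × 100.1 g/mol = 48,820 g.
(b) Rise: 48,820 g / 624,525 L × 1000 = 78.18 mg/L.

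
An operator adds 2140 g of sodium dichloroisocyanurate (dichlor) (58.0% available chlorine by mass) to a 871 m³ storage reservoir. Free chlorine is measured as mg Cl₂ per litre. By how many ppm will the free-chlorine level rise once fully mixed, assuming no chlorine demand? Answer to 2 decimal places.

Volume: 871 m³ = 871,000 L.
Available chlorine delivered: 2140 g × 0.58 = 1241 g as Cl₂.
Concentration rise: 1241 g / 871,000 L = 1.425 mg/L = 1.43 ppm.

1.43 ppm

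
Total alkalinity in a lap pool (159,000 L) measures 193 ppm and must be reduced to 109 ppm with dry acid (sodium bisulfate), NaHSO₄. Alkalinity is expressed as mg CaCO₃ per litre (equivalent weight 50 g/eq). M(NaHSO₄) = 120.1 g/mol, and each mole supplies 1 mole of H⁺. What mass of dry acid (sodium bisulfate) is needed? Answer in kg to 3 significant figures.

Alkalinity to neutralize: (193 − 109) = 84 mg/L as CaCO₃ × 159,000 L = 13,360 g as CaCO₃.
Equivalents of H⁺ required: 13,360 ÷ 50 g/eq = 267.1 eq = 267.1 mol NaHSO₄.
Mass of NaHSO₄: 267.1 × 120.1 = 32,080 g.

32.1 kg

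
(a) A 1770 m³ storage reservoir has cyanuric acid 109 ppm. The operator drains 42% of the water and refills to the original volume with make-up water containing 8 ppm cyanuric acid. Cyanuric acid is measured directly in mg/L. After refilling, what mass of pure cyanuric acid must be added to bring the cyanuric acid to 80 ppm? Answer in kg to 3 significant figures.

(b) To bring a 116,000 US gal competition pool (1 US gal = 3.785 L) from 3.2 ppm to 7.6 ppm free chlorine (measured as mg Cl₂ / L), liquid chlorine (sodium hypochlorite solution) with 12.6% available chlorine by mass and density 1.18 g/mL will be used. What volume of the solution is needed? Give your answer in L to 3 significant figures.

(a) Volume: 1770 m³ = 1,770,000 L.
(a) After draining 42% and refilling: 109 × 0.58 + 8 × 0.42 = 66.58 ppm.
(a) Deficit to target: 80 − 66.58 = 13.42 mg/L.
(a) Mass: 13.42 mg/L × 1,770,000 L = 23,750 g cyanuric acid.

(b) Volume: 116,000 US gal × 3.785 L/gal = 439,060 L.
(b) Chlorine deficit: 7.6 − 3.2 = 4.4 ppm = 4.4 mg/L as Cl₂.
(b) Cl₂ equivalent needed: 4.4 mg/L × 439,060 L = 1,932,000 mg = 1932 g.
(b) Product at 12.6% available chlorine: 1932 / 0.126 = 15,330 g.
(b) Volume at density 1.18 g/mL: 15,330 g ÷ 1.18 g/mL = 12,990 mL.

(a) 23.8 kg; (b) 13.0 L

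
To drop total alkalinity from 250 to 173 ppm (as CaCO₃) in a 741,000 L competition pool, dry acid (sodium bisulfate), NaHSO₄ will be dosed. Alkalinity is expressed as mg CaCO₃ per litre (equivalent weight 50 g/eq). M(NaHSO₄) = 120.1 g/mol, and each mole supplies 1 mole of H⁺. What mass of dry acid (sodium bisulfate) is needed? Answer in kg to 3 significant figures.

137 kg

Alkalinity to neutralize: (250 − 173) = 77 mg/L as CaCO₃ × 741,000 L = 57,060 g as CaCO₃.
Equivalents of H⁺ required: 57,060 ÷ 50 g/eq = 1141 eq = 1141 mol NaHSO₄.
Mass of NaHSO₄: 1141 × 120.1 = 137,100 g.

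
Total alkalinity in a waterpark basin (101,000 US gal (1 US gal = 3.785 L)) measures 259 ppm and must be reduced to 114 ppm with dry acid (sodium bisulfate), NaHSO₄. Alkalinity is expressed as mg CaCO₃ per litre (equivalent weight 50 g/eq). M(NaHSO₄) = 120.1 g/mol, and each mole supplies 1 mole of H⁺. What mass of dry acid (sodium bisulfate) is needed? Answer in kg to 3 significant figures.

133 kg

Volume: 101,000 US gal × 3.785 L/gal = 382,285 L.
Alkalinity to neutralize: (259 − 114) = 145 mg/L as CaCO₃ × 382,285 L = 55,430 g as CaCO₃.
Equivalents of H⁺ required: 55,430 ÷ 50 g/eq = 1109 eq = 1109 mol NaHSO₄.
Mass of NaHSO₄: 1109 × 120.1 = 133,100 g.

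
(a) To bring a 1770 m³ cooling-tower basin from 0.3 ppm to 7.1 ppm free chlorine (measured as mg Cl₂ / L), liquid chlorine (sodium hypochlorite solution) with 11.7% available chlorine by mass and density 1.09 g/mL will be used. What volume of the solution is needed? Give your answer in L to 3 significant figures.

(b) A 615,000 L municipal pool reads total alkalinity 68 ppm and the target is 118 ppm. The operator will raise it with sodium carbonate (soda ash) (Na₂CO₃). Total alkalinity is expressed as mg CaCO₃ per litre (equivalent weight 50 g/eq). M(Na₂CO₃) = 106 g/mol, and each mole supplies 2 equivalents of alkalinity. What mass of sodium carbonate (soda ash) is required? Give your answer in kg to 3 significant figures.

(a) Volume: 1770 m³ = 1,770,000 L.
(a) Chlorine deficit: 7.1 − 0.3 = 6.8 ppm = 6.8 mg/L as Cl₂.
(a) Cl₂ equivalent needed: 6.8 mg/L × 1,770,000 L = 12,040,000 mg = 12,040 g.
(a) Product at 11.7% available chlorine: 12,040 / 0.117 = 102,900 g.
(a) Volume at density 1.09 g/mL: 102,900 g ÷ 1.09 g/mL = 94,380 mL.

(b) Alkalinity to add: (118 − 68) = 50 mg/L as CaCO₃ × 615,000 L = 30,750 g as CaCO₃.
(b) Equivalents: 30,750 g ÷ 50 g/eq = 615 eq.
(b) Each mole of Na₂CO₃ supplies 2 eq, so 615 / 2 = 307.5 mol.
(b) Mass: 307.5 mol × 106 g/mol = 32,600 g.

(a) 94.4 L; (b) 32.6 kg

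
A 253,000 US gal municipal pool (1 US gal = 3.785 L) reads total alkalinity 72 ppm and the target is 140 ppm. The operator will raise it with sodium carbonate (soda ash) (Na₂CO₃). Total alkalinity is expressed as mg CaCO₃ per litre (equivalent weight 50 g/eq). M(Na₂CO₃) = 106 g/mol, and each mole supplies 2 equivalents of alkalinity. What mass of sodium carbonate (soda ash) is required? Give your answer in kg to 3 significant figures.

69.0 kg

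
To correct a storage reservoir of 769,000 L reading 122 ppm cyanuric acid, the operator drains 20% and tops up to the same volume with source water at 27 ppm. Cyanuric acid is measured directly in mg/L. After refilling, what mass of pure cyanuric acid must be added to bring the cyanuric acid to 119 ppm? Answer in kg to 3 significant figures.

After draining 20% and refilling: 122 × 0.80 + 27 × 0.20 = 103 ppm.
Deficit to target: 119 − 103 = 16 mg/L.
Mass: 16 mg/L × 769,000 L = 12,300 g cyanuric acid.

12.3 kg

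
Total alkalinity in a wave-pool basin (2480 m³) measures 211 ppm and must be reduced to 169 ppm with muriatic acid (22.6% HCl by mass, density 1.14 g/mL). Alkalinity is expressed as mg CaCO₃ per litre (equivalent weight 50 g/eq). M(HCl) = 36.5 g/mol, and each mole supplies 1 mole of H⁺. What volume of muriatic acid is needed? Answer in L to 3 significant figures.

295 L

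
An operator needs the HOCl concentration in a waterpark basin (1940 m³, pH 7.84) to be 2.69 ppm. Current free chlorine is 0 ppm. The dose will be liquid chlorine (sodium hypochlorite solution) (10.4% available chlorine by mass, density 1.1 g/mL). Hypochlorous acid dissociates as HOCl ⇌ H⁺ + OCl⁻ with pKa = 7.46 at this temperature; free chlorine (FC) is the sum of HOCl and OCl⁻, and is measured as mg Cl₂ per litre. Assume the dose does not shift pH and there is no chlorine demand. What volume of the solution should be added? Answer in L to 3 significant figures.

Volume: 1940 m³ = 1,940,000 L.
[OCl⁻]/[HOCl] = 10^(pH − pKa) = 10^(7.84 − 7.46) = 2.399; fraction as HOCl = 1/(1 + 2.399) = 0.2942.
Free chlorine required for 2.69 ppm HOCl: 2.69 / 0.2942 = 9.143 ppm.
FC to add: 9.143 − 0 = 9.143 mg/L as Cl₂.
Cl₂ equivalent: 9.143 mg/L × 1,940,000 L = 17,740 g.
Product at 10.4% available Cl: 17,740 / 0.104 = 170,500 g.
Volume: 170,500 g ÷ 1.1 g/mL = 155,000 mL.

155 L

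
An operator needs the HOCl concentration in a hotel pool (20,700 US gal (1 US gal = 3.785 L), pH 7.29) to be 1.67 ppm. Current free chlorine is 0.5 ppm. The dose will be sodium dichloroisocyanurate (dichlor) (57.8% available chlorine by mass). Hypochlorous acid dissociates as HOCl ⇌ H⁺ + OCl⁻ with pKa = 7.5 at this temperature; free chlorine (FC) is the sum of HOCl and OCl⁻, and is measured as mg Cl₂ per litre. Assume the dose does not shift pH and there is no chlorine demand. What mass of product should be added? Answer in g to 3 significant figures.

Volume: 20,700 US gal × 3.785 L/gal = 78,350 L.
[OCl⁻]/[HOCl] = 10^(pH − pKa) = 10^(7.29 − 7.5) = 0.6166; fraction as HOCl = 1/(1 + 0.6166) = 0.6186.
Free chlorine required for 1.67 ppm HOCl: 1.67 / 0.6186 = 2.7 ppm.
FC to add: 2.7 − 0.5 = 2.2 mg/L as Cl₂.
Cl₂ equivalent: 2.2 mg/L × 78,350 L = 172.3 g.
Product at 57.8% available Cl: 172.3 / 0.578 = 298.2 g.

298 g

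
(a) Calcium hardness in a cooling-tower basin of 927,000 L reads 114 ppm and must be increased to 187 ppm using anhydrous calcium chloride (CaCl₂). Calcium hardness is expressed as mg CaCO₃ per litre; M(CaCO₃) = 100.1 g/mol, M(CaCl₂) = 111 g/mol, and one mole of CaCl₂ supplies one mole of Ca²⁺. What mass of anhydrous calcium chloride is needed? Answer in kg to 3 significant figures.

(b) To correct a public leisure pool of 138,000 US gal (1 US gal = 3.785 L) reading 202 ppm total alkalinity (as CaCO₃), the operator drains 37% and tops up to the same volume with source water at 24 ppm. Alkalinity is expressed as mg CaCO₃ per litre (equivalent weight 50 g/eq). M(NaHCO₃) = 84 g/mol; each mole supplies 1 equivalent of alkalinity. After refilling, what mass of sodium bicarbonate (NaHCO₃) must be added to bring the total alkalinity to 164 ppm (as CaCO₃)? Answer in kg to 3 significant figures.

(a) Hardness to add: (187 − 114) = 73 mg/L as CaCO₃ × 927,000 L = 67,670 g as CaCO₃.
(a) Moles of Ca²⁺ (1 mol Ca²⁺ ≡ 1 mol CaCO₃): 67,670 / 100.1 g/mol = 676 mol.
(a) Mass of CaCl₂: 676 × 111 = 75,040 g.

(b) Volume: 138,000 US gal × 3.785 L/gal = 522,330 L.
(b) After draining 37% and refilling: 202 × 0.63 + 24 × 0.37 = 136.14 ppm.
(b) Deficit to target: 164 − 136.14 = 27.86 mg/L.
(b) As CaCO₃: 27.86 mg/L × 522,330 L = 14,550 g; ÷ 50 g/eq ÷ 1 = 291 mol NaHCO₃.
(b) Mass: 291 × 84 = 24,450 g.

(a) 75.0 kg; (b) 24.4 kg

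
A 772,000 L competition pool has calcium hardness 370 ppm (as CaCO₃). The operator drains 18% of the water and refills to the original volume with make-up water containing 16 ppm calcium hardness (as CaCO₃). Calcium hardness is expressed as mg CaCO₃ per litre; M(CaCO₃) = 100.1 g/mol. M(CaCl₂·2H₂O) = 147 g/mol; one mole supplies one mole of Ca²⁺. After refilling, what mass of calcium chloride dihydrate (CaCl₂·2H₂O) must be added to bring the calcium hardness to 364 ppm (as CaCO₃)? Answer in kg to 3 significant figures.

65.4 kg

After draining 18% and refilling: 370 × 0.82 + 16 × 0.18 = 306.28 ppm.
Deficit to target: 364 − 306.28 = 57.72 mg/L.
As CaCO₃: 57.72 mg/L × 772,000 L = 44,560 g; ÷ 100.1 = 445.2 mol Ca²⁺.
Mass: 445.2 × 147 = 65,440 g.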